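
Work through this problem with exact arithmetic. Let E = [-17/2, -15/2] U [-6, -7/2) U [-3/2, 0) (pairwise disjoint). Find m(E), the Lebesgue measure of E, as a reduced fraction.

For pairwise disjoint intervals, m(union_i I_i) = sum_i m(I_i),
and m is invariant under swapping open/closed endpoints (single points have measure 0).
So m(E) = sum_i (b_i - a_i).
  I_1 has length -15/2 - (-17/2) = 1.
  I_2 has length -7/2 - (-6) = 5/2.
  I_3 has length 0 - (-3/2) = 3/2.
Summing:
  m(E) = 1 + 5/2 + 3/2 = 5.

5


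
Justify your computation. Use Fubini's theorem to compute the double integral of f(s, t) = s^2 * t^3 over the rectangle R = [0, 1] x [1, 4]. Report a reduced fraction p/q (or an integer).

f(s, t) is a tensor product of a function of s and a function of t, and both factors are bounded continuous (hence Lebesgue integrable) on the rectangle, so Fubini's theorem applies:
  integral_R f d(m x m) = (integral_a1^b1 s^2 ds) * (integral_a2^b2 t^3 dt).
Inner integral in s: integral_{0}^{1} s^2 ds = (1^3 - 0^3)/3
  = 1/3.
Inner integral in t: integral_{1}^{4} t^3 dt = (4^4 - 1^4)/4
  = 255/4.
Product: (1/3) * (255/4) = 85/4.

85/4


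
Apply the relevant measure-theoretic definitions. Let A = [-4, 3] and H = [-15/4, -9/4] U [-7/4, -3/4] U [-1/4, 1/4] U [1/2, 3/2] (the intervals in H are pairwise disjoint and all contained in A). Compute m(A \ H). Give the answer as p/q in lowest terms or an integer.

The ambient interval has length m(A) = 3 - (-4) = 7.
Since the holes are disjoint and sit inside A, by finite additivity
  m(H) = sum_i (b_i - a_i), and m(A \ H) = m(A) - m(H).
Computing the hole measures:
  m(H_1) = -9/4 - (-15/4) = 3/2.
  m(H_2) = -3/4 - (-7/4) = 1.
  m(H_3) = 1/4 - (-1/4) = 1/2.
  m(H_4) = 3/2 - 1/2 = 1.
Summed: m(H) = 3/2 + 1 + 1/2 + 1 = 4.
So m(A \ H) = 7 - 4 = 3.

3


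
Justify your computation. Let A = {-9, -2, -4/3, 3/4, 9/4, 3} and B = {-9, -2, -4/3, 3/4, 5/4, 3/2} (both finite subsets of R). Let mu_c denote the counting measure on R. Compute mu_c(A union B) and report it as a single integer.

Counting measure on a finite set equals cardinality. By inclusion-exclusion, |A union B| = |A| + |B| - |A cap B|.
|A| = 6, |B| = 6, |A cap B| = 4.
So mu_c(A union B) = 6 + 6 - 4 = 8.

8


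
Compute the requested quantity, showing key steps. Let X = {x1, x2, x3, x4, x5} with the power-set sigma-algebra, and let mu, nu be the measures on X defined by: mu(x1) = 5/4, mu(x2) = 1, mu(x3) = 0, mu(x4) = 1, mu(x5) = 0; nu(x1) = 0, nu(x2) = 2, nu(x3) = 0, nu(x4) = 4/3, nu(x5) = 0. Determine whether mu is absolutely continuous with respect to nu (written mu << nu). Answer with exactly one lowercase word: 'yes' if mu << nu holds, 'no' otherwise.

mu << nu means: every nu-null measurable set is also mu-null; equivalently, for every atom x, if nu({x}) = 0 then mu({x}) = 0.
Checking each atom:
  x1: nu = 0, mu = 5/4 > 0 -> violates mu << nu.
  x2: nu = 2 > 0 -> no constraint.
  x3: nu = 0, mu = 0 -> consistent with mu << nu.
  x4: nu = 4/3 > 0 -> no constraint.
  x5: nu = 0, mu = 0 -> consistent with mu << nu.
The atom(s) x1 violate the condition (nu = 0 but mu > 0). Therefore mu is NOT absolutely continuous w.r.t. nu.

no


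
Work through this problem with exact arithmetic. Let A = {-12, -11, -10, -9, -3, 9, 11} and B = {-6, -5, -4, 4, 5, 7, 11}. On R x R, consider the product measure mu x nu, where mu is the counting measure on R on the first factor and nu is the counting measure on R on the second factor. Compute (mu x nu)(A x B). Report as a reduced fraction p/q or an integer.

For a measurable rectangle A x B, the product measure satisfies
  (mu x nu)(A x B) = mu(A) * nu(B).
  mu(A) = 7.
  nu(B) = 7.
  (mu x nu)(A x B) = 7 * 7 = 49.

49


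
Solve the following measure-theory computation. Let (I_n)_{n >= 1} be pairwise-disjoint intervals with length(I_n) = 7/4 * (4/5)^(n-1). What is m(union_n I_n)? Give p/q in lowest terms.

By countable additivity of the Lebesgue measure on pairwise disjoint measurable sets,
  m(union_{n >= 1} I_n) = sum_{n >= 1} m(I_n) = sum_{n >= 1} a * r^(n-1),
  with a = 7/4 and r = 4/5.
Since 0 < r = 4/5 < 1, the geometric series converges:
  sum_{n >= 1} a * r^(n-1) = a / (1 - r).
  = 7/4 / (1 - 4/5)
  = 7/4 / (1/5)
  = 35/4.

35/4


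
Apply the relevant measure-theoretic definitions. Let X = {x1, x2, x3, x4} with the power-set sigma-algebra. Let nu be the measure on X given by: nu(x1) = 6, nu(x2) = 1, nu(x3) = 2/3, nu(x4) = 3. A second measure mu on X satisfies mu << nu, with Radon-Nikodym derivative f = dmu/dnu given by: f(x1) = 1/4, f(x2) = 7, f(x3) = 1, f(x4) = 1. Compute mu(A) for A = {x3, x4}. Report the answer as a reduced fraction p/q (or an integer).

By the defining property of the Radon-Nikodym derivative, for every measurable set A,
  mu(A) = integral_A f dnu.
Since nu is a discrete measure concentrated on the atoms of X, the integral over A reduces to the sum
  mu(A) = sum_{x in A} f(x) * nu({x}).
Computing each term:
  x3: f(x3) * nu(x3) = 1 * 2/3 = 2/3.
  x4: f(x4) * nu(x4) = 1 * 3 = 3.
Summing: mu(A) = 2/3 + 3 = 11/3.

11/3


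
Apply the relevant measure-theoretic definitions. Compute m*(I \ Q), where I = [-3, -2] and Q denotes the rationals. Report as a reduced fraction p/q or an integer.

The interval I = [-3, -2] has m(I) = -2 - (-3) = 1 (endpoints are measure-zero, so open/closed/half-open agree). Write I = (I cap Q) u (I \ Q). The rationals in I are countable, so m*(I cap Q) = 0 (cover each rational by intervals whose total length is arbitrarily small). By countable subadditivity m*(I) <= m*(I cap Q) + m*(I \ Q), hence m*(I \ Q) >= m(I) = 1. The reverse inequality m*(I \ Q) <= m*(I) = 1 is trivial since (I \ Q) is a subset of I. Therefore m*(I \ Q) = 1.

1


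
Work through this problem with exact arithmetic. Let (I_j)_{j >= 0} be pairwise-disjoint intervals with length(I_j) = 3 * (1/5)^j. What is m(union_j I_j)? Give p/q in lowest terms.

By countable additivity of the Lebesgue measure on pairwise disjoint measurable sets,
  m(union_{j >= 0} I_j) = sum_{j >= 0} m(I_j) = sum_{j >= 0} a * r^j,
  with a = 3 and r = 1/5.
Since 0 < r = 1/5 < 1, the geometric series converges:
  sum_{j >= 0} a * r^j = a / (1 - r).
  = 3 / (1 - 1/5)
  = 3 / (4/5)
  = 15/4.

15/4


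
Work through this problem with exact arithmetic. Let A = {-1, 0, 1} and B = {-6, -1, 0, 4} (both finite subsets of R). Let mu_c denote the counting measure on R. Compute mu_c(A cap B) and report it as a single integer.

Counting measure on a finite set equals cardinality. mu_c(A cap B) = |A cap B| (elements appearing in both).
Enumerating the elements of A that also lie in B gives 2 element(s).
So mu_c(A cap B) = 2.

2


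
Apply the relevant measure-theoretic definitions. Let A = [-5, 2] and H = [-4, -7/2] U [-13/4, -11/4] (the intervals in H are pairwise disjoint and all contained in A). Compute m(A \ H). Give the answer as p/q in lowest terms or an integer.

The ambient interval has length m(A) = 2 - (-5) = 7.
Since the holes are disjoint and sit inside A, by finite additivity
  m(H) = sum_i (b_i - a_i), and m(A \ H) = m(A) - m(H).
Computing the hole measures:
  m(H_1) = -7/2 - (-4) = 1/2.
  m(H_2) = -11/4 - (-13/4) = 1/2.
Summed: m(H) = 1/2 + 1/2 = 1.
So m(A \ H) = 7 - 1 = 6.

6


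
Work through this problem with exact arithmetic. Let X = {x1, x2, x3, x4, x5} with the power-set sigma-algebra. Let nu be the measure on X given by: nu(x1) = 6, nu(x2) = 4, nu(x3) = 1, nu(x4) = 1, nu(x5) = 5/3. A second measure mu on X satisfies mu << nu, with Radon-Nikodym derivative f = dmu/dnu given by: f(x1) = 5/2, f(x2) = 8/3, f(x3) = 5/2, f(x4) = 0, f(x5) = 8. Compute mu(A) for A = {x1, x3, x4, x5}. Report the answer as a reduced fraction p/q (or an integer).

By the defining property of the Radon-Nikodym derivative, for every measurable set A,
  mu(A) = integral_A f dnu.
Since nu is a discrete measure concentrated on the atoms of X, the integral over A reduces to the sum
  mu(A) = sum_{x in A} f(x) * nu({x}).
Computing each term:
  x1: f(x1) * nu(x1) = 5/2 * 6 = 15.
  x3: f(x3) * nu(x3) = 5/2 * 1 = 5/2.
  x4: f(x4) * nu(x4) = 0 * 1 = 0.
  x5: f(x5) * nu(x5) = 8 * 5/3 = 40/3.
Summing: mu(A) = 15 + 5/2 + 0 + 40/3 = 185/6.

185/6


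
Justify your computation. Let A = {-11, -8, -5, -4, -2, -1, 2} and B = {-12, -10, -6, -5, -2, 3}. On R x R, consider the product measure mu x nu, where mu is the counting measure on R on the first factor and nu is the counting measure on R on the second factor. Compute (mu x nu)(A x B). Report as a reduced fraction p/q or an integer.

For a measurable rectangle A x B, the product measure satisfies
  (mu x nu)(A x B) = mu(A) * nu(B).
  mu(A) = 7.
  nu(B) = 6.
  (mu x nu)(A x B) = 7 * 6 = 42.

42


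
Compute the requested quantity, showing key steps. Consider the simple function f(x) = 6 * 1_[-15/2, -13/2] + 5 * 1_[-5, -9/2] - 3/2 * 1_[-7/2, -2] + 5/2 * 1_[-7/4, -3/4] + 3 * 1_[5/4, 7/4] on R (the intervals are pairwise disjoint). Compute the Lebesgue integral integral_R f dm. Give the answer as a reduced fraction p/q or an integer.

For a simple function f = sum_i c_i * 1_{A_i} with disjoint A_i,
  integral f dm = sum_i c_i * m(A_i).
Lengths of the A_i:
  m(A_1) = -13/2 - (-15/2) = 1.
  m(A_2) = -9/2 - (-5) = 1/2.
  m(A_3) = -2 - (-7/2) = 3/2.
  m(A_4) = -3/4 - (-7/4) = 1.
  m(A_5) = 7/4 - 5/4 = 1/2.
Contributions c_i * m(A_i):
  (6) * (1) = 6.
  (5) * (1/2) = 5/2.
  (-3/2) * (3/2) = -9/4.
  (5/2) * (1) = 5/2.
  (3) * (1/2) = 3/2.
Total: 6 + 5/2 - 9/4 + 5/2 + 3/2 = 41/4.

41/4


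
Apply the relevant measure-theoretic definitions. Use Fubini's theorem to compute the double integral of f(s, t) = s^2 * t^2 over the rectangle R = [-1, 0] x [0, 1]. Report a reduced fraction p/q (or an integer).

f(s, t) is a tensor product of a function of s and a function of t, and both factors are bounded continuous (hence Lebesgue integrable) on the rectangle, so Fubini's theorem applies:
  integral_R f d(m x m) = (integral_a1^b1 s^2 ds) * (integral_a2^b2 t^2 dt).
Inner integral in s: integral_{-1}^{0} s^2 ds = (0^3 - (-1)^3)/3
  = 1/3.
Inner integral in t: integral_{0}^{1} t^2 dt = (1^3 - 0^3)/3
  = 1/3.
Product: (1/3) * (1/3) = 1/9.

1/9


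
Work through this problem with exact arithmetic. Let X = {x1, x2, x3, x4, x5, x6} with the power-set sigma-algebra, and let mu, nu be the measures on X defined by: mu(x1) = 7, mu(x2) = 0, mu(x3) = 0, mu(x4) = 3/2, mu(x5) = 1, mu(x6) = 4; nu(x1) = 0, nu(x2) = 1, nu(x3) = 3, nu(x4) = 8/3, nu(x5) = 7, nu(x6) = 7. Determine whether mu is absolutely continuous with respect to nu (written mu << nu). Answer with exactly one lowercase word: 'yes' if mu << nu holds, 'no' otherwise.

mu << nu means: every nu-null measurable set is also mu-null; equivalently, for every atom x, if nu({x}) = 0 then mu({x}) = 0.
Checking each atom:
  x1: nu = 0, mu = 7 > 0 -> violates mu << nu.
  x2: nu = 1 > 0 -> no constraint.
  x3: nu = 3 > 0 -> no constraint.
  x4: nu = 8/3 > 0 -> no constraint.
  x5: nu = 7 > 0 -> no constraint.
  x6: nu = 7 > 0 -> no constraint.
The atom(s) x1 violate the condition (nu = 0 but mu > 0). Therefore mu is NOT absolutely continuous w.r.t. nu.

no


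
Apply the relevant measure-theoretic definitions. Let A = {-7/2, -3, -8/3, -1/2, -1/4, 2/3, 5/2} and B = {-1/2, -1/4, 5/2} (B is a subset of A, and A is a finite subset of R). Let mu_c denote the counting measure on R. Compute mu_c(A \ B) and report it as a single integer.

Counting measure assigns mu_c(E) = |E| (number of elements) when E is finite. For B subset A, A \ B is the set of elements of A not in B, so |A \ B| = |A| - |B|.
|A| = 7, |B| = 3, so mu_c(A \ B) = 7 - 3 = 4.

4


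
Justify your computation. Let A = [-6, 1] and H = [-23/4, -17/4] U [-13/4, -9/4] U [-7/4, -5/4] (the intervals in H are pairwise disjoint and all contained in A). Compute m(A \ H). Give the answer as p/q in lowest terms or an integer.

The ambient interval has length m(A) = 1 - (-6) = 7.
Since the holes are disjoint and sit inside A, by finite additivity
  m(H) = sum_i (b_i - a_i), and m(A \ H) = m(A) - m(H).
Computing the hole measures:
  m(H_1) = -17/4 - (-23/4) = 3/2.
  m(H_2) = -9/4 - (-13/4) = 1.
  m(H_3) = -5/4 - (-7/4) = 1/2.
Summed: m(H) = 3/2 + 1 + 1/2 = 3.
So m(A \ H) = 7 - 3 = 4.

4


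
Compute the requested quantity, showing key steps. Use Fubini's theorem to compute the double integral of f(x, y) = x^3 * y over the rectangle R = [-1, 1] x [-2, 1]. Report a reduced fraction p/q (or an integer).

f(x, y) is a tensor product of a function of x and a function of y, and both factors are bounded continuous (hence Lebesgue integrable) on the rectangle, so Fubini's theorem applies:
  integral_R f d(m x m) = (integral_a1^b1 x^3 dx) * (integral_a2^b2 y dy).
Inner integral in x: integral_{-1}^{1} x^3 dx = (1^4 - (-1)^4)/4
  = 0.
Inner integral in y: integral_{-2}^{1} y dy = (1^2 - (-2)^2)/2
  = -3/2.
Product: (0) * (-3/2) = 0.

0


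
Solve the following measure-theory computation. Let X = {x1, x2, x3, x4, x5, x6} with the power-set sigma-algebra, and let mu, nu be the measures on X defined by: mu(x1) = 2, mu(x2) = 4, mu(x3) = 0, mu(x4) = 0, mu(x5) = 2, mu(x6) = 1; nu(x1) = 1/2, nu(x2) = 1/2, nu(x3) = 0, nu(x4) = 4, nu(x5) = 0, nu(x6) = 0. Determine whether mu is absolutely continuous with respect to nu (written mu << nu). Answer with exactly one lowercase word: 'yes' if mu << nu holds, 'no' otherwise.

mu << nu means: every nu-null measurable set is also mu-null; equivalently, for every atom x, if nu({x}) = 0 then mu({x}) = 0.
Checking each atom:
  x1: nu = 1/2 > 0 -> no constraint.
  x2: nu = 1/2 > 0 -> no constraint.
  x3: nu = 0, mu = 0 -> consistent with mu << nu.
  x4: nu = 4 > 0 -> no constraint.
  x5: nu = 0, mu = 2 > 0 -> violates mu << nu.
  x6: nu = 0, mu = 1 > 0 -> violates mu << nu.
The atom(s) x5, x6 violate the condition (nu = 0 but mu > 0). Therefore mu is NOT absolutely continuous w.r.t. nu.

no


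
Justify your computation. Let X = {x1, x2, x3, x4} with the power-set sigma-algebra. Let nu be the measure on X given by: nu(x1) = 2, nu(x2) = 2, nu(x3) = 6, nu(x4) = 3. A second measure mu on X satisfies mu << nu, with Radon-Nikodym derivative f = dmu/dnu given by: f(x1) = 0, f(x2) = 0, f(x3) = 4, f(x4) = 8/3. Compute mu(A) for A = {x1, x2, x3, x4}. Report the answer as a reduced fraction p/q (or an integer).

By the defining property of the Radon-Nikodym derivative, for every measurable set A,
  mu(A) = integral_A f dnu.
Since nu is a discrete measure concentrated on the atoms of X, the integral over A reduces to the sum
  mu(A) = sum_{x in A} f(x) * nu({x}).
Computing each term:
  x1: f(x1) * nu(x1) = 0 * 2 = 0.
  x2: f(x2) * nu(x2) = 0 * 2 = 0.
  x3: f(x3) * nu(x3) = 4 * 6 = 24.
  x4: f(x4) * nu(x4) = 8/3 * 3 = 8.
Summing: mu(A) = 0 + 0 + 24 + 8 = 32.

32


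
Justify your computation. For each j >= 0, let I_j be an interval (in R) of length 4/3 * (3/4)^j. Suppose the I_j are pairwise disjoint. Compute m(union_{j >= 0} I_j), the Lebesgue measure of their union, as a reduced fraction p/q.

By countable additivity of the Lebesgue measure on pairwise disjoint measurable sets,
  m(union_{j >= 0} I_j) = sum_{j >= 0} m(I_j) = sum_{j >= 0} a * r^j,
  with a = 4/3 and r = 3/4.
Since 0 < r = 3/4 < 1, the geometric series converges:
  sum_{j >= 0} a * r^j = a / (1 - r).
  = 4/3 / (1 - 3/4)
  = 4/3 / (1/4)
  = 16/3.

16/3


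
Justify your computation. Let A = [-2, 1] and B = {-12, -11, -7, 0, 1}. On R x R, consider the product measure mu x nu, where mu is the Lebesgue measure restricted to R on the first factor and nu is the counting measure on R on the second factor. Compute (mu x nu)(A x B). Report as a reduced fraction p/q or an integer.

For a measurable rectangle A x B, the product measure satisfies
  (mu x nu)(A x B) = mu(A) * nu(B).
  mu(A) = 3.
  nu(B) = 5.
  (mu x nu)(A x B) = 3 * 5 = 15.

15


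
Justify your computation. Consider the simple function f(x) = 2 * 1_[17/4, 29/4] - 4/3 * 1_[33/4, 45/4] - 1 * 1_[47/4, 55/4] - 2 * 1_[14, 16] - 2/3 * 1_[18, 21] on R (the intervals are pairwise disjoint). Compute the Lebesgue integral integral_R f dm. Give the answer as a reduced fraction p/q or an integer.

For a simple function f = sum_i c_i * 1_{A_i} with disjoint A_i,
  integral f dm = sum_i c_i * m(A_i).
Lengths of the A_i:
  m(A_1) = 29/4 - 17/4 = 3.
  m(A_2) = 45/4 - 33/4 = 3.
  m(A_3) = 55/4 - 47/4 = 2.
  m(A_4) = 16 - 14 = 2.
  m(A_5) = 21 - 18 = 3.
Contributions c_i * m(A_i):
  (2) * (3) = 6.
  (-4/3) * (3) = -4.
  (-1) * (2) = -2.
  (-2) * (2) = -4.
  (-2/3) * (3) = -2.
Total: 6 - 4 - 2 - 4 - 2 = -6.

-6


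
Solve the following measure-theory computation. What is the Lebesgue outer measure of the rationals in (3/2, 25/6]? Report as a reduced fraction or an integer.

The set Q cap (3/2, 25/6] is countable (a subset of the countable set Q). Lebesgue outer measure of any countable set is 0: each singleton {q} has m*({q}) = 0, and by countable subadditivity m*(union_k {q_k}) <= sum_k m*({q_k}) = sum_k 0 = 0. The reverse inequality m*(E) >= 0 is automatic. So m*(Q cap (3/2, 25/6]) = 0.

0


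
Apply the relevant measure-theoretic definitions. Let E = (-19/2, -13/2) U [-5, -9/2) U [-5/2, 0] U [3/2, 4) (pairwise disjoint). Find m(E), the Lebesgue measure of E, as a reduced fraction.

For pairwise disjoint intervals, m(union_i I_i) = sum_i m(I_i),
and m is invariant under swapping open/closed endpoints (single points have measure 0).
So m(E) = sum_i (b_i - a_i).
  I_1 has length -13/2 - (-19/2) = 3.
  I_2 has length -9/2 - (-5) = 1/2.
  I_3 has length 0 - (-5/2) = 5/2.
  I_4 has length 4 - 3/2 = 5/2.
Summing:
  m(E) = 3 + 1/2 + 5/2 + 5/2 = 17/2.

17/2


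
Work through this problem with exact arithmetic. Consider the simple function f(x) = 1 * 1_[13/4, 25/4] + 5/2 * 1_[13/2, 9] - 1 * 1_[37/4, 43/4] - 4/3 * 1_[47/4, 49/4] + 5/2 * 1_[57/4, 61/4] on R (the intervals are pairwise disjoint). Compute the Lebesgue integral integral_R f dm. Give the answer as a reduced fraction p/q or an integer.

For a simple function f = sum_i c_i * 1_{A_i} with disjoint A_i,
  integral f dm = sum_i c_i * m(A_i).
Lengths of the A_i:
  m(A_1) = 25/4 - 13/4 = 3.
  m(A_2) = 9 - 13/2 = 5/2.
  m(A_3) = 43/4 - 37/4 = 3/2.
  m(A_4) = 49/4 - 47/4 = 1/2.
  m(A_5) = 61/4 - 57/4 = 1.
Contributions c_i * m(A_i):
  (1) * (3) = 3.
  (5/2) * (5/2) = 25/4.
  (-1) * (3/2) = -3/2.
  (-4/3) * (1/2) = -2/3.
  (5/2) * (1) = 5/2.
Total: 3 + 25/4 - 3/2 - 2/3 + 5/2 = 115/12.

115/12


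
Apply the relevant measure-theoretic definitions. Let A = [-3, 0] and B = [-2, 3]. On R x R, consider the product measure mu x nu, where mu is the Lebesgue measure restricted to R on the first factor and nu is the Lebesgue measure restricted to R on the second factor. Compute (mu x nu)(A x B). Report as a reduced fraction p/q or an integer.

For a measurable rectangle A x B, the product measure satisfies
  (mu x nu)(A x B) = mu(A) * nu(B).
  mu(A) = 3.
  nu(B) = 5.
  (mu x nu)(A x B) = 3 * 5 = 15.

15


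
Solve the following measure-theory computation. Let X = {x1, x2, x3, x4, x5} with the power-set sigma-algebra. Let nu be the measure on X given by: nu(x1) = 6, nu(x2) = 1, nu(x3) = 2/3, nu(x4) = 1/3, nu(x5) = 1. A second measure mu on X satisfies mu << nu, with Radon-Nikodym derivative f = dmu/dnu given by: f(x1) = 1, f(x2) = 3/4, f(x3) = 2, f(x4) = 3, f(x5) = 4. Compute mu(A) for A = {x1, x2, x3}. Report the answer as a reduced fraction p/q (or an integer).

By the defining property of the Radon-Nikodym derivative, for every measurable set A,
  mu(A) = integral_A f dnu.
Since nu is a discrete measure concentrated on the atoms of X, the integral over A reduces to the sum
  mu(A) = sum_{x in A} f(x) * nu({x}).
Computing each term:
  x1: f(x1) * nu(x1) = 1 * 6 = 6.
  x2: f(x2) * nu(x2) = 3/4 * 1 = 3/4.
  x3: f(x3) * nu(x3) = 2 * 2/3 = 4/3.
Summing: mu(A) = 6 + 3/4 + 4/3 = 97/12.

97/12


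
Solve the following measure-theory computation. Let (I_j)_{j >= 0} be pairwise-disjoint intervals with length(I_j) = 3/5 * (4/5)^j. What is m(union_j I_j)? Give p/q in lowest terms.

By countable additivity of the Lebesgue measure on pairwise disjoint measurable sets,
  m(union_{j >= 0} I_j) = sum_{j >= 0} m(I_j) = sum_{j >= 0} a * r^j,
  with a = 3/5 and r = 4/5.
Since 0 < r = 4/5 < 1, the geometric series converges:
  sum_{j >= 0} a * r^j = a / (1 - r).
  = 3/5 / (1 - 4/5)
  = 3/5 / (1/5)
  = 3.

3


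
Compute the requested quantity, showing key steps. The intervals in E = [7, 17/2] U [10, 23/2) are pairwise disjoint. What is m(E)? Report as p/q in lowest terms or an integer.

For pairwise disjoint intervals, m(union_i I_i) = sum_i m(I_i),
and m is invariant under swapping open/closed endpoints (single points have measure 0).
So m(E) = sum_i (b_i - a_i).
  I_1 has length 17/2 - 7 = 3/2.
  I_2 has length 23/2 - 10 = 3/2.
Summing:
  m(E) = 3/2 + 3/2 = 3.

3


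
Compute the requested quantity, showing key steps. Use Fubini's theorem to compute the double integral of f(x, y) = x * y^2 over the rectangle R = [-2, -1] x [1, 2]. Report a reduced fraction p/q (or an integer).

f(x, y) is a tensor product of a function of x and a function of y, and both factors are bounded continuous (hence Lebesgue integrable) on the rectangle, so Fubini's theorem applies:
  integral_R f d(m x m) = (integral_a1^b1 x dx) * (integral_a2^b2 y^2 dy).
Inner integral in x: integral_{-2}^{-1} x dx = ((-1)^2 - (-2)^2)/2
  = -3/2.
Inner integral in y: integral_{1}^{2} y^2 dy = (2^3 - 1^3)/3
  = 7/3.
Product: (-3/2) * (7/3) = -7/2.

-7/2


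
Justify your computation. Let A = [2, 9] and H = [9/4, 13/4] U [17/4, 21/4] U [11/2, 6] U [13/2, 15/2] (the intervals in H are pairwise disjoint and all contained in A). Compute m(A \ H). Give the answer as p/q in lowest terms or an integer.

The ambient interval has length m(A) = 9 - 2 = 7.
Since the holes are disjoint and sit inside A, by finite additivity
  m(H) = sum_i (b_i - a_i), and m(A \ H) = m(A) - m(H).
Computing the hole measures:
  m(H_1) = 13/4 - 9/4 = 1.
  m(H_2) = 21/4 - 17/4 = 1.
  m(H_3) = 6 - 11/2 = 1/2.
  m(H_4) = 15/2 - 13/2 = 1.
Summed: m(H) = 1 + 1 + 1/2 + 1 = 7/2.
So m(A \ H) = 7 - 7/2 = 7/2.

7/2


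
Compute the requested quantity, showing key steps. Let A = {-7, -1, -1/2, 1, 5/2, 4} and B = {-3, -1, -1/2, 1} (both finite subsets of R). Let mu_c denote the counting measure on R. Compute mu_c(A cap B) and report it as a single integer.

Counting measure on a finite set equals cardinality. mu_c(A cap B) = |A cap B| (elements appearing in both).
Enumerating the elements of A that also lie in B gives 3 element(s).
So mu_c(A cap B) = 3.

3


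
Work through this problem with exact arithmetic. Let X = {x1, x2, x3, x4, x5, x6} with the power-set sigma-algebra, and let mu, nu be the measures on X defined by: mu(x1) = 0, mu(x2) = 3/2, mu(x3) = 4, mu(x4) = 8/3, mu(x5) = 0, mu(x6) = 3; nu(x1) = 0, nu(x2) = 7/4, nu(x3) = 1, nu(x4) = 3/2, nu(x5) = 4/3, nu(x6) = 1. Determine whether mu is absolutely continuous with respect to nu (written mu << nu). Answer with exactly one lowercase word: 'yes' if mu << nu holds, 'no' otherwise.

mu << nu means: every nu-null measurable set is also mu-null; equivalently, for every atom x, if nu({x}) = 0 then mu({x}) = 0.
Checking each atom:
  x1: nu = 0, mu = 0 -> consistent with mu << nu.
  x2: nu = 7/4 > 0 -> no constraint.
  x3: nu = 1 > 0 -> no constraint.
  x4: nu = 3/2 > 0 -> no constraint.
  x5: nu = 4/3 > 0 -> no constraint.
  x6: nu = 1 > 0 -> no constraint.
No atom violates the condition. Therefore mu << nu.

yes


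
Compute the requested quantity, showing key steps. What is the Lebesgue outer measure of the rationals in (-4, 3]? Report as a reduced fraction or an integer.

The set Q cap (-4, 3] is countable (a subset of the countable set Q). Lebesgue outer measure of any countable set is 0: each singleton {q} has m*({q}) = 0, and by countable subadditivity m*(union_k {q_k}) <= sum_k m*({q_k}) = sum_k 0 = 0. The reverse inequality m*(E) >= 0 is automatic. So m*(Q cap (-4, 3]) = 0.

0


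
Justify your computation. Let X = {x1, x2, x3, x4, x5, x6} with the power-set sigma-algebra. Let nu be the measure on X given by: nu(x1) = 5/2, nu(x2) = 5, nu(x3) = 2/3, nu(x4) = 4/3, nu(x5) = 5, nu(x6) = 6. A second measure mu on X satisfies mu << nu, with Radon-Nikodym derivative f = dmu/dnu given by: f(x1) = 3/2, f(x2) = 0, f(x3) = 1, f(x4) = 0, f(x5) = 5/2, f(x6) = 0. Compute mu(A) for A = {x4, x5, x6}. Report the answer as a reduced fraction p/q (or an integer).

By the defining property of the Radon-Nikodym derivative, for every measurable set A,
  mu(A) = integral_A f dnu.
Since nu is a discrete measure concentrated on the atoms of X, the integral over A reduces to the sum
  mu(A) = sum_{x in A} f(x) * nu({x}).
Computing each term:
  x4: f(x4) * nu(x4) = 0 * 4/3 = 0.
  x5: f(x5) * nu(x5) = 5/2 * 5 = 25/2.
  x6: f(x6) * nu(x6) = 0 * 6 = 0.
Summing: mu(A) = 0 + 25/2 + 0 = 25/2.

25/2


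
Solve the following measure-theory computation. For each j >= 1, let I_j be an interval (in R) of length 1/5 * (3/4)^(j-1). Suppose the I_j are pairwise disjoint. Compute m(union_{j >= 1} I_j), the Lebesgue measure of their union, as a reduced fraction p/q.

By countable additivity of the Lebesgue measure on pairwise disjoint measurable sets,
  m(union_{j >= 1} I_j) = sum_{j >= 1} m(I_j) = sum_{j >= 1} a * r^(j-1),
  with a = 1/5 and r = 3/4.
Since 0 < r = 3/4 < 1, the geometric series converges:
  sum_{j >= 1} a * r^(j-1) = a / (1 - r).
  = 1/5 / (1 - 3/4)
  = 1/5 / (1/4)
  = 4/5.

4/5


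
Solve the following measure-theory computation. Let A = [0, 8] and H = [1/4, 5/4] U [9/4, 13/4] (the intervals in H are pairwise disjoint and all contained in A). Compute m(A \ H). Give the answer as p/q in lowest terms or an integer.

The ambient interval has length m(A) = 8 - 0 = 8.
Since the holes are disjoint and sit inside A, by finite additivity
  m(H) = sum_i (b_i - a_i), and m(A \ H) = m(A) - m(H).
Computing the hole measures:
  m(H_1) = 5/4 - 1/4 = 1.
  m(H_2) = 13/4 - 9/4 = 1.
Summed: m(H) = 1 + 1 = 2.
So m(A \ H) = 8 - 2 = 6.

6


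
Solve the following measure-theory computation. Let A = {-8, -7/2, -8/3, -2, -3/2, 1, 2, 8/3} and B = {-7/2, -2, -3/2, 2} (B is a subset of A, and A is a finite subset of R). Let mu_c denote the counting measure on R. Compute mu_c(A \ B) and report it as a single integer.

Counting measure assigns mu_c(E) = |E| (number of elements) when E is finite. For B subset A, A \ B is the set of elements of A not in B, so |A \ B| = |A| - |B|.
|A| = 8, |B| = 4, so mu_c(A \ B) = 8 - 4 = 4.

4


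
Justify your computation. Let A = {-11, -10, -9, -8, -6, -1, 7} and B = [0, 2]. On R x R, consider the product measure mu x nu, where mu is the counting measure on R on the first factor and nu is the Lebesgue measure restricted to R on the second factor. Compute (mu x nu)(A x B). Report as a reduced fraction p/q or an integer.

For a measurable rectangle A x B, the product measure satisfies
  (mu x nu)(A x B) = mu(A) * nu(B).
  mu(A) = 7.
  nu(B) = 2.
  (mu x nu)(A x B) = 7 * 2 = 14.

14


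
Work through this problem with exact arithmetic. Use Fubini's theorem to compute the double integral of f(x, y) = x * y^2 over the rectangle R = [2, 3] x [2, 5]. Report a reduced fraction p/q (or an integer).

f(x, y) is a tensor product of a function of x and a function of y, and both factors are bounded continuous (hence Lebesgue integrable) on the rectangle, so Fubini's theorem applies:
  integral_R f d(m x m) = (integral_a1^b1 x dx) * (integral_a2^b2 y^2 dy).
Inner integral in x: integral_{2}^{3} x dx = (3^2 - 2^2)/2
  = 5/2.
Inner integral in y: integral_{2}^{5} y^2 dy = (5^3 - 2^3)/3
  = 39.
Product: (5/2) * (39) = 195/2.

195/2


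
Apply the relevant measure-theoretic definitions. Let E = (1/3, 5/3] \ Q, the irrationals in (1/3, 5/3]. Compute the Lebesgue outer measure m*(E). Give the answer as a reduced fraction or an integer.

The interval I = (1/3, 5/3] has m(I) = 5/3 - 1/3 = 4/3 (endpoints are measure-zero, so open/closed/half-open agree). Write I = (I cap Q) u (I \ Q). The rationals in I are countable, so m*(I cap Q) = 0 (cover each rational by intervals whose total length is arbitrarily small). By countable subadditivity m*(I) <= m*(I cap Q) + m*(I \ Q), hence m*(I \ Q) >= m(I) = 4/3. The reverse inequality m*(I \ Q) <= m*(I) = 4/3 is trivial since (I \ Q) is a subset of I. Therefore m*(I \ Q) = 4/3.

4/3


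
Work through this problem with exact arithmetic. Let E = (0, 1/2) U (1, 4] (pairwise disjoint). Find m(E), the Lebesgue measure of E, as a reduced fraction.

For pairwise disjoint intervals, m(union_i I_i) = sum_i m(I_i),
and m is invariant under swapping open/closed endpoints (single points have measure 0).
So m(E) = sum_i (b_i - a_i).
  I_1 has length 1/2 - 0 = 1/2.
  I_2 has length 4 - 1 = 3.
Summing:
  m(E) = 1/2 + 3 = 7/2.

7/2


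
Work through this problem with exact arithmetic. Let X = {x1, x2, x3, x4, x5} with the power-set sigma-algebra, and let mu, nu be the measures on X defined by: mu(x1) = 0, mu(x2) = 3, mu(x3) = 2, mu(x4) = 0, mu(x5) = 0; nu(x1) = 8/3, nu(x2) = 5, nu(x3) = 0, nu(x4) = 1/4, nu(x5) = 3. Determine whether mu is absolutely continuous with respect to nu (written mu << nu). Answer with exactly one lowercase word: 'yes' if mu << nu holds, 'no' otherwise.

mu << nu means: every nu-null measurable set is also mu-null; equivalently, for every atom x, if nu({x}) = 0 then mu({x}) = 0.
Checking each atom:
  x1: nu = 8/3 > 0 -> no constraint.
  x2: nu = 5 > 0 -> no constraint.
  x3: nu = 0, mu = 2 > 0 -> violates mu << nu.
  x4: nu = 1/4 > 0 -> no constraint.
  x5: nu = 3 > 0 -> no constraint.
The atom(s) x3 violate the condition (nu = 0 but mu > 0). Therefore mu is NOT absolutely continuous w.r.t. nu.

no


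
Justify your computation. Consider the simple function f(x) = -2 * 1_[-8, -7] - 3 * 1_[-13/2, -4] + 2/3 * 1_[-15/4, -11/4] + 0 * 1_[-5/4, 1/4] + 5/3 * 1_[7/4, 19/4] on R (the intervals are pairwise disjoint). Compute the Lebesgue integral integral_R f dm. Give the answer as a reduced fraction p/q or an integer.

For a simple function f = sum_i c_i * 1_{A_i} with disjoint A_i,
  integral f dm = sum_i c_i * m(A_i).
Lengths of the A_i:
  m(A_1) = -7 - (-8) = 1.
  m(A_2) = -4 - (-13/2) = 5/2.
  m(A_3) = -11/4 - (-15/4) = 1.
  m(A_4) = 1/4 - (-5/4) = 3/2.
  m(A_5) = 19/4 - 7/4 = 3.
Contributions c_i * m(A_i):
  (-2) * (1) = -2.
  (-3) * (5/2) = -15/2.
  (2/3) * (1) = 2/3.
  (0) * (3/2) = 0.
  (5/3) * (3) = 5.
Total: -2 - 15/2 + 2/3 + 0 + 5 = -23/6.

-23/6


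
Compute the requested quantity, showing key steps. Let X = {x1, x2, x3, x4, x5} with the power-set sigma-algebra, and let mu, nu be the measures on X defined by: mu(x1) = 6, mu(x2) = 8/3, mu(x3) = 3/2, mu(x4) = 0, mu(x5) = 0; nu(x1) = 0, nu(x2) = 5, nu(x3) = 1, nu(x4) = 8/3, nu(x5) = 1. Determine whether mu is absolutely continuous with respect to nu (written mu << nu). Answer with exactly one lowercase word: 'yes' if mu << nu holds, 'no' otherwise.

mu << nu means: every nu-null measurable set is also mu-null; equivalently, for every atom x, if nu({x}) = 0 then mu({x}) = 0.
Checking each atom:
  x1: nu = 0, mu = 6 > 0 -> violates mu << nu.
  x2: nu = 5 > 0 -> no constraint.
  x3: nu = 1 > 0 -> no constraint.
  x4: nu = 8/3 > 0 -> no constraint.
  x5: nu = 1 > 0 -> no constraint.
The atom(s) x1 violate the condition (nu = 0 but mu > 0). Therefore mu is NOT absolutely continuous w.r.t. nu.

no


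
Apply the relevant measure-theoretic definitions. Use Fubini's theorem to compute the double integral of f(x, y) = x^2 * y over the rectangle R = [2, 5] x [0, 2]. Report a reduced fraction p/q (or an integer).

f(x, y) is a tensor product of a function of x and a function of y, and both factors are bounded continuous (hence Lebesgue integrable) on the rectangle, so Fubini's theorem applies:
  integral_R f d(m x m) = (integral_a1^b1 x^2 dx) * (integral_a2^b2 y dy).
Inner integral in x: integral_{2}^{5} x^2 dx = (5^3 - 2^3)/3
  = 39.
Inner integral in y: integral_{0}^{2} y dy = (2^2 - 0^2)/2
  = 2.
Product: (39) * (2) = 78.

78


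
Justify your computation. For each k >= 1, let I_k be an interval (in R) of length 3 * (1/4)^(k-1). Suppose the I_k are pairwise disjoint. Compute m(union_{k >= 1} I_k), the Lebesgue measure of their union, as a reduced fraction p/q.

By countable additivity of the Lebesgue measure on pairwise disjoint measurable sets,
  m(union_{k >= 1} I_k) = sum_{k >= 1} m(I_k) = sum_{k >= 1} a * r^(k-1),
  with a = 3 and r = 1/4.
Since 0 < r = 1/4 < 1, the geometric series converges:
  sum_{k >= 1} a * r^(k-1) = a / (1 - r).
  = 3 / (1 - 1/4)
  = 3 / (3/4)
  = 4.

4


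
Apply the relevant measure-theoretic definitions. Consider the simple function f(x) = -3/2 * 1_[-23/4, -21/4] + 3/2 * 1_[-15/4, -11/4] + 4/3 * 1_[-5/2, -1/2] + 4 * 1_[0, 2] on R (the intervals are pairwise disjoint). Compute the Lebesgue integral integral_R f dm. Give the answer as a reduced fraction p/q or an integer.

For a simple function f = sum_i c_i * 1_{A_i} with disjoint A_i,
  integral f dm = sum_i c_i * m(A_i).
Lengths of the A_i:
  m(A_1) = -21/4 - (-23/4) = 1/2.
  m(A_2) = -11/4 - (-15/4) = 1.
  m(A_3) = -1/2 - (-5/2) = 2.
  m(A_4) = 2 - 0 = 2.
Contributions c_i * m(A_i):
  (-3/2) * (1/2) = -3/4.
  (3/2) * (1) = 3/2.
  (4/3) * (2) = 8/3.
  (4) * (2) = 8.
Total: -3/4 + 3/2 + 8/3 + 8 = 137/12.

137/12


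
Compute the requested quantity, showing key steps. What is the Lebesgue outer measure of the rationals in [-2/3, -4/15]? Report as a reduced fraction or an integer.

Q cap [-2/3, -4/15] is countable; list its elements as q_1, q_2, ... . Fix eps > 0 and cover the k-th point by an interval of length eps * 2^(-k). The cover has total length eps * sum_{k>=1} 2^(-k) = eps, so by definition of outer measure m*(Q cap [-2/3, -4/15]) <= eps. Since eps was arbitrary and m* >= 0, the outer measure is 0.

0


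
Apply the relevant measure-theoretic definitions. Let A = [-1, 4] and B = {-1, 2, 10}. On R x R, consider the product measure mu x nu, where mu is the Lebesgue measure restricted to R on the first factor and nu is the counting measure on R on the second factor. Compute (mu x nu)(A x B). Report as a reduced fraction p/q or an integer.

For a measurable rectangle A x B, the product measure satisfies
  (mu x nu)(A x B) = mu(A) * nu(B).
  mu(A) = 5.
  nu(B) = 3.
  (mu x nu)(A x B) = 5 * 3 = 15.

15


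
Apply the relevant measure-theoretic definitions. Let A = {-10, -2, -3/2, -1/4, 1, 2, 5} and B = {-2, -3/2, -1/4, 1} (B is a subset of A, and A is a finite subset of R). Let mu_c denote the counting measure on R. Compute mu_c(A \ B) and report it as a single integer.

Counting measure assigns mu_c(E) = |E| (number of elements) when E is finite. For B subset A, A \ B is the set of elements of A not in B, so |A \ B| = |A| - |B|.
|A| = 7, |B| = 4, so mu_c(A \ B) = 7 - 4 = 3.

3


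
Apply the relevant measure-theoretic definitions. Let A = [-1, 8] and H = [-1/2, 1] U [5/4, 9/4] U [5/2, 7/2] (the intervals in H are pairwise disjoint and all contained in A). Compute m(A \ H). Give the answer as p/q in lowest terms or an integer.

The ambient interval has length m(A) = 8 - (-1) = 9.
Since the holes are disjoint and sit inside A, by finite additivity
  m(H) = sum_i (b_i - a_i), and m(A \ H) = m(A) - m(H).
Computing the hole measures:
  m(H_1) = 1 - (-1/2) = 3/2.
  m(H_2) = 9/4 - 5/4 = 1.
  m(H_3) = 7/2 - 5/2 = 1.
Summed: m(H) = 3/2 + 1 + 1 = 7/2.
So m(A \ H) = 9 - 7/2 = 11/2.

11/2


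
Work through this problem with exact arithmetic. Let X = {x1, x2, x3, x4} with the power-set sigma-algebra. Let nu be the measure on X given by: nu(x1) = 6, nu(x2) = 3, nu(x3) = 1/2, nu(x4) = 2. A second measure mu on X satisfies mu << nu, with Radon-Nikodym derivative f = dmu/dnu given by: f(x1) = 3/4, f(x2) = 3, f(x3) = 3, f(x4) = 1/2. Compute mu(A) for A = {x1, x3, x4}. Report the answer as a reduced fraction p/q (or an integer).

By the defining property of the Radon-Nikodym derivative, for every measurable set A,
  mu(A) = integral_A f dnu.
Since nu is a discrete measure concentrated on the atoms of X, the integral over A reduces to the sum
  mu(A) = sum_{x in A} f(x) * nu({x}).
Computing each term:
  x1: f(x1) * nu(x1) = 3/4 * 6 = 9/2.
  x3: f(x3) * nu(x3) = 3 * 1/2 = 3/2.
  x4: f(x4) * nu(x4) = 1/2 * 2 = 1.
Summing: mu(A) = 9/2 + 3/2 + 1 = 7.

7


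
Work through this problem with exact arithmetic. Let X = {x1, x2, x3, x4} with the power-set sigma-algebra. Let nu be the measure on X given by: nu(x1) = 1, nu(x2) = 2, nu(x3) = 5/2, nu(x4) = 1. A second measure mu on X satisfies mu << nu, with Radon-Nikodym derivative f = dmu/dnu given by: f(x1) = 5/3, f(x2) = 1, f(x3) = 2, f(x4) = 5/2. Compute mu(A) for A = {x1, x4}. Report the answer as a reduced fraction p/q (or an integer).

By the defining property of the Radon-Nikodym derivative, for every measurable set A,
  mu(A) = integral_A f dnu.
Since nu is a discrete measure concentrated on the atoms of X, the integral over A reduces to the sum
  mu(A) = sum_{x in A} f(x) * nu({x}).
Computing each term:
  x1: f(x1) * nu(x1) = 5/3 * 1 = 5/3.
  x4: f(x4) * nu(x4) = 5/2 * 1 = 5/2.
Summing: mu(A) = 5/3 + 5/2 = 25/6.

25/6


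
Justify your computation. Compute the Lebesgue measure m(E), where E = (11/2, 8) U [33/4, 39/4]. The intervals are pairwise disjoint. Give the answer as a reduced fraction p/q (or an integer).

For pairwise disjoint intervals, m(union_i I_i) = sum_i m(I_i),
and m is invariant under swapping open/closed endpoints (single points have measure 0).
So m(E) = sum_i (b_i - a_i).
  I_1 has length 8 - 11/2 = 5/2.
  I_2 has length 39/4 - 33/4 = 3/2.
Summing:
  m(E) = 5/2 + 3/2 = 4.

4


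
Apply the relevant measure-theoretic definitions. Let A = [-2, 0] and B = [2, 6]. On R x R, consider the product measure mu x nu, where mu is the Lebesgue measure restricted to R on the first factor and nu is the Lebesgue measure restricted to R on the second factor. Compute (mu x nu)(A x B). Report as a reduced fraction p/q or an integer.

For a measurable rectangle A x B, the product measure satisfies
  (mu x nu)(A x B) = mu(A) * nu(B).
  mu(A) = 2.
  nu(B) = 4.
  (mu x nu)(A x B) = 2 * 4 = 8.

8


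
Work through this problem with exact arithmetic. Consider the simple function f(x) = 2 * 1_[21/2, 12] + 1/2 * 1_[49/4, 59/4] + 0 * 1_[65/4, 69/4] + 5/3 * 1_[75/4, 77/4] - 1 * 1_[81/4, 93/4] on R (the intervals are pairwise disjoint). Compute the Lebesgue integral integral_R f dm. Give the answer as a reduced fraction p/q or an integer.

For a simple function f = sum_i c_i * 1_{A_i} with disjoint A_i,
  integral f dm = sum_i c_i * m(A_i).
Lengths of the A_i:
  m(A_1) = 12 - 21/2 = 3/2.
  m(A_2) = 59/4 - 49/4 = 5/2.
  m(A_3) = 69/4 - 65/4 = 1.
  m(A_4) = 77/4 - 75/4 = 1/2.
  m(A_5) = 93/4 - 81/4 = 3.
Contributions c_i * m(A_i):
  (2) * (3/2) = 3.
  (1/2) * (5/2) = 5/4.
  (0) * (1) = 0.
  (5/3) * (1/2) = 5/6.
  (-1) * (3) = -3.
Total: 3 + 5/4 + 0 + 5/6 - 3 = 25/12.

25/12


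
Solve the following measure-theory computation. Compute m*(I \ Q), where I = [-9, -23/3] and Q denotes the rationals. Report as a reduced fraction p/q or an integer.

The interval I = [-9, -23/3] has m(I) = -23/3 - (-9) = 4/3 (endpoints are measure-zero, so open/closed/half-open agree). Write I = (I cap Q) u (I \ Q). The rationals in I are countable, so m*(I cap Q) = 0 (cover each rational by intervals whose total length is arbitrarily small). By countable subadditivity m*(I) <= m*(I cap Q) + m*(I \ Q), hence m*(I \ Q) >= m(I) = 4/3. The reverse inequality m*(I \ Q) <= m*(I) = 4/3 is trivial since (I \ Q) is a subset of I. Therefore m*(I \ Q) = 4/3.

4/3


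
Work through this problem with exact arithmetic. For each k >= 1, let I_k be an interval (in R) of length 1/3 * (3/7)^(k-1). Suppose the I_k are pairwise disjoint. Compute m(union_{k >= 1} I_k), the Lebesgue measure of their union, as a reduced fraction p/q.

By countable additivity of the Lebesgue measure on pairwise disjoint measurable sets,
  m(union_{k >= 1} I_k) = sum_{k >= 1} m(I_k) = sum_{k >= 1} a * r^(k-1),
  with a = 1/3 and r = 3/7.
Since 0 < r = 3/7 < 1, the geometric series converges:
  sum_{k >= 1} a * r^(k-1) = a / (1 - r).
  = 1/3 / (1 - 3/7)
  = 1/3 / (4/7)
  = 7/12.

7/12


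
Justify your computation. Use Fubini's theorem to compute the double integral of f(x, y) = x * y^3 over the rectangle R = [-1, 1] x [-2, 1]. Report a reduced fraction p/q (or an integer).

f(x, y) is a tensor product of a function of x and a function of y, and both factors are bounded continuous (hence Lebesgue integrable) on the rectangle, so Fubini's theorem applies:
  integral_R f d(m x m) = (integral_a1^b1 x dx) * (integral_a2^b2 y^3 dy).
Inner integral in x: integral_{-1}^{1} x dx = (1^2 - (-1)^2)/2
  = 0.
Inner integral in y: integral_{-2}^{1} y^3 dy = (1^4 - (-2)^4)/4
  = -15/4.
Product: (0) * (-15/4) = 0.

0
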